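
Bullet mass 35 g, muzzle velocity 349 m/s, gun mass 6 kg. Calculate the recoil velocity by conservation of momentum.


v_recoil = m_p * v_p / m_gun = 0.035 * 349 / 6 = 2.036 m/s

2.036 m/s


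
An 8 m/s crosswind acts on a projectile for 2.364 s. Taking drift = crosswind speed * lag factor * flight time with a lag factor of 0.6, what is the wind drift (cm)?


drift = v_wind * lag * t = 8 * 0.6 * 2.364 = 11.3472 m ≈ 1135 cm

1135 cm


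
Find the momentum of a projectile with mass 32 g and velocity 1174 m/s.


p = m*v = 0.032*1174 = 37.57 kg·m/s

37.57 kg·m/s


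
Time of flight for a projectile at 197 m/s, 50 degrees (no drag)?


T = 2*v0*sin(theta)/g = 2*197*sin(50°)/9.81 = 30.77 s

30.77 s


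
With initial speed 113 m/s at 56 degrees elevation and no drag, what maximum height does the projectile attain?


H = (v0*sin(theta))^2 / (2g) = (113*sin(56°))^2 / (2*9.81) = 447.3 m

447.3 m


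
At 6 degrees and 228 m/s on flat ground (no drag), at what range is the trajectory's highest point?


R = v0^2*sin(2*theta)/g = 228^2*sin(2*6°)/9.81 = 1101.74 m
apex_dist = R/2 = 1101.74/2 = 550.9 m

550.9 m


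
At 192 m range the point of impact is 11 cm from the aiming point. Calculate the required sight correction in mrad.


1 mrad subtends 1 cm per 10 m of range, so adj = error_cm / (dist_m / 10) = 11 / (192/10) = 0.5729 mrad

0.5729 mrad


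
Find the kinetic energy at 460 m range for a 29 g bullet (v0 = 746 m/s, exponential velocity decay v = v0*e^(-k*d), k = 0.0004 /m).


v = v0*exp(-k*d) = 746*exp(-0.0004*460) = 620.624 m/s
E = 0.5*m*v^2 = 0.5*0.029*620.624^2 = 5585 J

5585 J


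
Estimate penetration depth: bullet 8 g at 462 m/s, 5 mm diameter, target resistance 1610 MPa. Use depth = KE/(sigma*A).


A = pi*(d/2)^2 = pi*(5/2)^2 = 19.635 mm^2
E = 0.5*m*v^2 = 0.5*0.008*462^2 = 853.776 J
depth = E/(sigma*A) = 853.776 J / (1610 MPa * 19.635 mm^2) = 853.776/(1610 * 19.635) m = 0.0270077 m ≈ 27.01 mm

27.01 mm


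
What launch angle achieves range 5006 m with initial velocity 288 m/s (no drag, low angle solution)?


sin(2*theta) = R*g/v0^2 = 5006*9.81/288^2 = 0.592072, theta = arcsin(0.592072)/2 = 18.15°

18.15 degrees


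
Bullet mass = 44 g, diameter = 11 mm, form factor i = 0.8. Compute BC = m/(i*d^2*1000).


BC = m/(i*d^2*1000) = 44/(0.8 * 11^2 * 1000) = 0.0004545

0.0004545


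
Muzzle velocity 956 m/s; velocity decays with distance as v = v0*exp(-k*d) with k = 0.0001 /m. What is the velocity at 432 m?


v = v0*exp(-k*d) = 956*exp(-0.0001*432) = 915.6 m/s

915.6 m/s


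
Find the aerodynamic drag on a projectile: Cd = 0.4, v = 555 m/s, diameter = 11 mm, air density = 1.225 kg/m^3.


A = pi*(d/2)^2 = pi*(11/2000)^2 = 9.50332e-05 m^2
Fd = 0.5*Cd*rho*A*v^2 = 0.5*0.4*1.225*9.50332e-05*555^2 = 7.172 N

7.172 N


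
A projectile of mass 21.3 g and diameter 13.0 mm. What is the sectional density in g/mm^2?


SD = m/d^2 = 21.3/13.0^2 = 0.126 g/mm^2

0.126 g/mm^2


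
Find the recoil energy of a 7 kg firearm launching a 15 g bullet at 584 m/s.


v_r = m_p*v_p/m_gun = 0.015*584/7 = 1.25143 m/s, E_r = 0.5*m_gun*v_r^2 = 0.5*7*1.25143^2 = 5.481 J

5.481 J


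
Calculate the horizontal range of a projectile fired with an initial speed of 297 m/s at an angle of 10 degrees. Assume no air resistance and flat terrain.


R = v0^2 * sin(2*theta) / g = 297^2 * sin(2*10°) / 9.81 = 3075 m

3075 m


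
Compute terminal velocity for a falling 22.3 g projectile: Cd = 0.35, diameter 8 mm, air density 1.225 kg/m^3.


A = pi*(d/2)^2 = pi*(8/2000)^2 = 5.02655e-05 m^2
vt = sqrt(2mg/(Cd*rho*A)) = sqrt(2*0.0223*9.81/(0.35 * 1.225 * 5.02655e-05)) = 142.5 m/s

142.5 m/s


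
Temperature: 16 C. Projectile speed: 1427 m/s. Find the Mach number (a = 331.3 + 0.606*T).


a = 331.3 + 0.606*(16) = 340.996 m/s
M = v/a = 1427/340.996 = 4.185

4.185


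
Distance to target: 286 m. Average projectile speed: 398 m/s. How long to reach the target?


t = d/v = 286/398 = 0.7186 s

0.7186 s


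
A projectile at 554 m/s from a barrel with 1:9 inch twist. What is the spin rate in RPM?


twist_m = 9*0.0254 = 0.2286 m
spin = v/twist = 554/0.2286 = 2423.447 rev/s
RPM = spin*60 = 2423.447*60 ≈ 145407 RPM

145407 RPM


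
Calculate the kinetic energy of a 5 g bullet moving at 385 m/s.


E = 0.5*m*v^2 = 0.5*0.005*385^2 = 370.6 J

370.6 J


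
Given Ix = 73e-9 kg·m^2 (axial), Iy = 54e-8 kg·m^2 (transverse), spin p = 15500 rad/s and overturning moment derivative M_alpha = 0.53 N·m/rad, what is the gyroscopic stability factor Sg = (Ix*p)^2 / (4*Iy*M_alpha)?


Sg = Ix^2 * p^2 / (4 * Iy * M_alpha) = (73e-9)^2 * 15500^2 / (4 * 54e-8 * 0.53) = 1.118

1.118


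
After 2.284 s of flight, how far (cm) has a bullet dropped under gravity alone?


drop = 0.5*g*t^2 = 0.5*9.81*2.284^2 = 25.5877 m ≈ 2559 cm

2559 cm


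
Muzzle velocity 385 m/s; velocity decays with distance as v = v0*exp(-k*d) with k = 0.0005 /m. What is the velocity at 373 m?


v = v0*exp(-k*d) = 385*exp(-0.0005*373) = 319.5 m/s

319.5 m/s


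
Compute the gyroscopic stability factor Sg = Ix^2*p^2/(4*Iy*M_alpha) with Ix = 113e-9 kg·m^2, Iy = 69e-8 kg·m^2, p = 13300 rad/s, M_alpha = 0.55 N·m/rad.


Sg = Ix^2 * p^2 / (4 * Iy * M_alpha) = (113e-9)^2 * 13300^2 / (4 * 69e-8 * 0.55) = 1.488

1.488


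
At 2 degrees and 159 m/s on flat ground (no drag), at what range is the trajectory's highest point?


R = v0^2*sin(2*theta)/g = 159^2*sin(2*2°)/9.81 = 179.767 m
apex_dist = R/2 = 179.767/2 = 89.88 m

89.88 m


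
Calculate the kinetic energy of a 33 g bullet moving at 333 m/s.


E = 0.5*m*v^2 = 0.5*0.033*333^2 = 1830 J

1830 J


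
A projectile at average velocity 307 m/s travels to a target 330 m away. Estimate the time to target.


t = d/v = 330/307 = 1.075 s

1.075 s


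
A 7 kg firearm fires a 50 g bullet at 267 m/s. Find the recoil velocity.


v_recoil = m_p * v_p / m_gun = 0.05 * 267 / 7 = 1.907 m/s

1.907 m/s


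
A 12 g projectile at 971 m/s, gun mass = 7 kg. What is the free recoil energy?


v_r = m_p*v_p/m_gun = 0.012*971/7 = 1.66457 m/s, E_r = 0.5*m_gun*v_r^2 = 0.5*7*1.66457^2 = 9.698 J

9.698 J


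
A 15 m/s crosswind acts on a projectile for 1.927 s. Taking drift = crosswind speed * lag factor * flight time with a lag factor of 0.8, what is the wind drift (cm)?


drift = v_wind * lag * t = 15 * 0.8 * 1.927 = 23.124 m ≈ 2312 cm

2312 cm


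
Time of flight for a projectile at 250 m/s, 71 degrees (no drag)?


T = 2*v0*sin(theta)/g = 2*250*sin(71°)/9.81 = 48.19 s

48.19 s


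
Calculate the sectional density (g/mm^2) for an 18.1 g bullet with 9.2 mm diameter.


SD = m/d^2 = 18.1/9.2^2 = 0.2138 g/mm^2

0.2138 g/mm^2


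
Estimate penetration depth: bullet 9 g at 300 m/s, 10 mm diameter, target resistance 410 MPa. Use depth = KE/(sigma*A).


A = pi*(d/2)^2 = pi*(10/2)^2 = 78.5398 mm^2
E = 0.5*m*v^2 = 0.5*0.009*300^2 = 405 J
depth = E/(sigma*A) = 405 J / (410 MPa * 78.5398 mm^2) = 405/(410 * 78.5398) m = 0.0125771 m ≈ 12.58 mm

12.58 mm


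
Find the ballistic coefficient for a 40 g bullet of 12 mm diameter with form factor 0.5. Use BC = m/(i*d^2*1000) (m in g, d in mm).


BC = m/(i*d^2*1000) = 40/(0.5 * 12^2 * 1000) = 0.0005556

0.0005556


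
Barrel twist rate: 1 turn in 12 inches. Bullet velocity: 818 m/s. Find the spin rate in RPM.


twist_m = 12*0.0254 = 0.3048 m
spin = v/twist = 818/0.3048 = 2683.727 rev/s
RPM = spin*60 = 2683.727*60 ≈ 161024 RPM

161024 RPM


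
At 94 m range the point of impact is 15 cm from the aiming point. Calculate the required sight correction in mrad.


1 mrad subtends 1 cm per 10 m of range, so adj = error_cm / (dist_m / 10) = 15 / (94/10) = 1.596 mrad

1.596 mrad


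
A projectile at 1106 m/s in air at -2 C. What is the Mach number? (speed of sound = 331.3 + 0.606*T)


a = 331.3 + 0.606*(-2) = 330.088 m/s
M = v/a = 1106/330.088 = 3.351

3.351


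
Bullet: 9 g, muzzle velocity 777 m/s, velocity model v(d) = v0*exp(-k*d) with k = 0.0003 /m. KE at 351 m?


v = v0*exp(-k*d) = 777*exp(-0.0003*351) = 699.342 m/s
E = 0.5*m*v^2 = 0.5*0.009*699.342^2 = 2201 J

2201 J


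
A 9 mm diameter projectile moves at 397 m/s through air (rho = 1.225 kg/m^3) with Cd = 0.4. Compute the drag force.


A = pi*(d/2)^2 = pi*(9/2000)^2 = 6.36173e-05 m^2
Fd = 0.5*Cd*rho*A*v^2 = 0.5*0.4*1.225*6.36173e-05*397^2 = 2.457 N

2.457 N


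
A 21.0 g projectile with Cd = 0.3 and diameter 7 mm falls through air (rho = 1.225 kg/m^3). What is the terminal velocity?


A = pi*(d/2)^2 = pi*(7/2000)^2 = 3.84845e-05 m^2
vt = sqrt(2mg/(Cd*rho*A)) = sqrt(2*0.021*9.81/(0.3 * 1.225 * 3.84845e-05)) = 170.7 m/s

170.7 m/s


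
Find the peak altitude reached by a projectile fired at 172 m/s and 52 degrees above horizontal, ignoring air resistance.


H = (v0*sin(theta))^2 / (2g) = (172*sin(52°))^2 / (2*9.81) = 936.3 m

936.3 m


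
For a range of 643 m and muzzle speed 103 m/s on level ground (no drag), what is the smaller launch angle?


sin(2*theta) = R*g/v0^2 = 643*9.81/103^2 = 0.594573, theta = arcsin(0.594573)/2 = 18.24°

18.24 degrees


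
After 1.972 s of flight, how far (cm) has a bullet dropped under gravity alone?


drop = 0.5*g*t^2 = 0.5*9.81*1.972^2 = 19.0745 m ≈ 1907 cm

1907 cm


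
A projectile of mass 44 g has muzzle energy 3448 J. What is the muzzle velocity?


v = sqrt(2*E/m) = sqrt(2*3448/0.044) = 395.9 m/s

395.9 m/s


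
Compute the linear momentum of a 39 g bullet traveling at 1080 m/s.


p = m*v = 0.039*1080 = 42.12 kg·m/s

42.12 kg·m/s


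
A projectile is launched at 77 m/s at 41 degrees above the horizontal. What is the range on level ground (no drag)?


R = v0^2 * sin(2*theta) / g = 77^2 * sin(2*41°) / 9.81 = 598.5 m

598.5 m


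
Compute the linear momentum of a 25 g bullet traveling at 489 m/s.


p = m*v = 0.025*489 = 12.23 kg·m/s

12.23 kg·m/s


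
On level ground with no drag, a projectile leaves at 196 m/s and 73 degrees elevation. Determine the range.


R = v0^2 * sin(2*theta) / g = 196^2 * sin(2*73°) / 9.81 = 2190 m

2190 m


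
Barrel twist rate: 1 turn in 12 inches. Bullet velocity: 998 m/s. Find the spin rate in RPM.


twist_m = 12*0.0254 = 0.3048 m
spin = v/twist = 998/0.3048 = 3274.278 rev/s
RPM = spin*60 = 3274.278*60 ≈ 196457 RPM

196457 RPM


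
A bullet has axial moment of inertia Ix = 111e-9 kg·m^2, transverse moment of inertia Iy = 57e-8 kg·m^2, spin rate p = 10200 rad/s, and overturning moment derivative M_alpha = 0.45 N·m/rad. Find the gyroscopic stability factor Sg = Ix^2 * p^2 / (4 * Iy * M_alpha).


Sg = Ix^2 * p^2 / (4 * Iy * M_alpha) = (111e-9)^2 * 10200^2 / (4 * 57e-8 * 0.45) = 1.249

1.249


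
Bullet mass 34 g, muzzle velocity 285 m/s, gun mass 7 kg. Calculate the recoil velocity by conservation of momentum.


v_recoil = m_p * v_p / m_gun = 0.034 * 285 / 7 = 1.384 m/s

1.384 m/s


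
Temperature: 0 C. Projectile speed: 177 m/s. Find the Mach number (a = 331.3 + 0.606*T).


a = 331.3 + 0.606*(0) = 331.3 m/s
M = v/a = 177/331.3 = 0.5343

0.5343


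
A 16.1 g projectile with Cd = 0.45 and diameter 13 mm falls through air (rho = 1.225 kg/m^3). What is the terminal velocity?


A = pi*(d/2)^2 = pi*(13/2000)^2 = 1.32732e-04 m^2
vt = sqrt(2mg/(Cd*rho*A)) = sqrt(2*0.0161*9.81/(0.45 * 1.225 * 1.32732e-04)) = 65.71 m/s

65.71 m/s


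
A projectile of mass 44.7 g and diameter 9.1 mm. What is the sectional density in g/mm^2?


SD = m/d^2 = 44.7/9.1^2 = 0.5398 g/mm^2

0.5398 g/mm^2


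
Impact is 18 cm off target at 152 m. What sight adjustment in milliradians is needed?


1 mrad subtends 1 cm per 10 m of range, so adj = error_cm / (dist_m / 10) = 18 / (152/10) = 1.184 mrad

1.184 mrad


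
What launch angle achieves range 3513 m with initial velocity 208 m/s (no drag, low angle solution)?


sin(2*theta) = R*g/v0^2 = 3513*9.81/208^2 = 0.796564, theta = arcsin(0.796564)/2 = 26.4°

26.4 degrees


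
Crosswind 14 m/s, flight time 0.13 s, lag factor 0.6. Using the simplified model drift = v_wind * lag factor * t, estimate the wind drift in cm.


drift = v_wind * lag * t = 14 * 0.6 * 0.13 = 1.092 m ≈ 109.2 cm

109.2 cm


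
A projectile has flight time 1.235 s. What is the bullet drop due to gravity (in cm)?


drop = 0.5*g*t^2 = 0.5*9.81*1.235^2 = 7.48123 m ≈ 748.1 cm

748.1 cm


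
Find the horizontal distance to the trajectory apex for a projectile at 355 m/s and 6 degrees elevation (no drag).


R = v0^2*sin(2*theta)/g = 355^2*sin(2*6°)/9.81 = 2670.96 m
apex_dist = R/2 = 2670.96/2 = 1335 m

1335 m


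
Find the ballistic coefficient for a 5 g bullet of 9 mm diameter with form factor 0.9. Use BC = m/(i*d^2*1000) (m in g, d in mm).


BC = m/(i*d^2*1000) = 5/(0.9 * 9^2 * 1000) = 6.859e-05

6.859e-05


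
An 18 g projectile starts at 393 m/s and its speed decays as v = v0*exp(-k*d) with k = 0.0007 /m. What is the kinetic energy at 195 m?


v = v0*exp(-k*d) = 393*exp(-0.0007*195) = 342.856 m/s
E = 0.5*m*v^2 = 0.5*0.018*342.856^2 = 1058 J

1058 J


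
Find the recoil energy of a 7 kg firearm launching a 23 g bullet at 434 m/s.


v_r = m_p*v_p/m_gun = 0.023*434/7 = 1.426 m/s, E_r = 0.5*m_gun*v_r^2 = 0.5*7*1.426^2 = 7.117 J

7.117 J


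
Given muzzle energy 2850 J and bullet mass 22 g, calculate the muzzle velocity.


v = sqrt(2*E/m) = sqrt(2*2850/0.022) = 509 m/s

509 m/s


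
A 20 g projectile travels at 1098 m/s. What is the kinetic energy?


E = 0.5*m*v^2 = 0.5*0.02*1098^2 = 12056 J

12056 J


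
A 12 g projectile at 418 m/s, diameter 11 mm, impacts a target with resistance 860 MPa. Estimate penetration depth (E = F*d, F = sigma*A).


A = pi*(d/2)^2 = pi*(11/2)^2 = 95.0332 mm^2
E = 0.5*m*v^2 = 0.5*0.012*418^2 = 1048.34 J
depth = E/(sigma*A) = 1048.34 J / (860 MPa * 95.0332 mm^2) = 1048.34/(860 * 95.0332) m = 0.0128271 m ≈ 12.83 mm

12.83 mm


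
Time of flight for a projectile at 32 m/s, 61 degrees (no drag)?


T = 2*v0*sin(theta)/g = 2*32*sin(61°)/9.81 = 5.706 s

5.706 s


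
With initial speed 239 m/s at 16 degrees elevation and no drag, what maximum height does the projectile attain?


H = (v0*sin(theta))^2 / (2g) = (239*sin(16°))^2 / (2*9.81) = 221.2 m

221.2 m


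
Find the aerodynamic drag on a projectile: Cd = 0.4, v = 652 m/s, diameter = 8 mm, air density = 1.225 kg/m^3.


A = pi*(d/2)^2 = pi*(8/2000)^2 = 5.02655e-05 m^2
Fd = 0.5*Cd*rho*A*v^2 = 0.5*0.4*1.225*5.02655e-05*652^2 = 5.235 N

5.235 N


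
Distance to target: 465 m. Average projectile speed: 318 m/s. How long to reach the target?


t = d/v = 465/318 = 1.462 s

1.462 s


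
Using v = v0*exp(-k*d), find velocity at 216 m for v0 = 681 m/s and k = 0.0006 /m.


v = v0*exp(-k*d) = 681*exp(-0.0006*216) = 598.2 m/s

598.2 m/s


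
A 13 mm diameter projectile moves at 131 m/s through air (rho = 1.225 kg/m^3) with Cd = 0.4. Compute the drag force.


A = pi*(d/2)^2 = pi*(13/2000)^2 = 1.32732e-04 m^2
Fd = 0.5*Cd*rho*A*v^2 = 0.5*0.4*1.225*1.32732e-04*131^2 = 0.5581 N

0.5581 N


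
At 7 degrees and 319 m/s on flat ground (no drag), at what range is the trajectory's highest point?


R = v0^2*sin(2*theta)/g = 319^2*sin(2*7°)/9.81 = 2509.5 m
apex_dist = R/2 = 2509.5/2 = 1255 m

1255 m


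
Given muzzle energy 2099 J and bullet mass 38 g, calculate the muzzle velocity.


v = sqrt(2*E/m) = sqrt(2*2099/0.038) = 332.4 m/s

332.4 m/s


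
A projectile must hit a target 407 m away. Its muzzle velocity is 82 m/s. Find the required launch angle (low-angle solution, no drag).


sin(2*theta) = R*g/v0^2 = 407*9.81/82^2 = 0.593794, theta = arcsin(0.593794)/2 = 18.21°

18.21 degrees


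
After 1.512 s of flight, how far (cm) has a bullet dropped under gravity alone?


drop = 0.5*g*t^2 = 0.5*9.81*1.512^2 = 11.2135 m ≈ 1121 cm

1121 cm


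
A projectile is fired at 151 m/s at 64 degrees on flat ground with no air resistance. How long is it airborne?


T = 2*v0*sin(theta)/g = 2*151*sin(64°)/9.81 = 27.67 s

27.67 s


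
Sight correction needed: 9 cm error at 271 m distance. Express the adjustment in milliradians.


1 mrad subtends 1 cm per 10 m of range, so adj = error_cm / (dist_m / 10) = 9 / (271/10) = 0.3321 mrad

0.3321 mrad


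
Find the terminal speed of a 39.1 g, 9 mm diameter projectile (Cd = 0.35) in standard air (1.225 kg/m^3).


A = pi*(d/2)^2 = pi*(9/2000)^2 = 6.36173e-05 m^2
vt = sqrt(2mg/(Cd*rho*A)) = sqrt(2*0.0391*9.81/(0.35 * 1.225 * 6.36173e-05)) = 167.7 m/s

167.7 m/s


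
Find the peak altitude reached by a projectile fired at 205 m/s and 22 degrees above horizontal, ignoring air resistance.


H = (v0*sin(theta))^2 / (2g) = (205*sin(22°))^2 / (2*9.81) = 300.6 m

300.6 m


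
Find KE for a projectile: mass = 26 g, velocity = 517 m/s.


E = 0.5*m*v^2 = 0.5*0.026*517^2 = 3475 J

3475 J


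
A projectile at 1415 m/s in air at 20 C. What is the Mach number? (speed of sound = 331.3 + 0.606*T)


a = 331.3 + 0.606*(20) = 343.42 m/s
M = v/a = 1415/343.42 = 4.12

4.12


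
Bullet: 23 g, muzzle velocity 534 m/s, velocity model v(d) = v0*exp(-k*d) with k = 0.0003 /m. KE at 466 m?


v = v0*exp(-k*d) = 534*exp(-0.0003*466) = 464.33 m/s
E = 0.5*m*v^2 = 0.5*0.023*464.33^2 = 2479 J

2479 J


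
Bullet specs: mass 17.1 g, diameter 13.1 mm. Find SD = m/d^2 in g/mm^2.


SD = m/d^2 = 17.1/13.1^2 = 0.09964 g/mm^2

0.09964 g/mm^2


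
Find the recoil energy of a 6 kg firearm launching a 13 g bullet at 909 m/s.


v_r = m_p*v_p/m_gun = 0.013*909/6 = 1.9695 m/s, E_r = 0.5*m_gun*v_r^2 = 0.5*6*1.9695^2 = 11.64 J

11.64 J


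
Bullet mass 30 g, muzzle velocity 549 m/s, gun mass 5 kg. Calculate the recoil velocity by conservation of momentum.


v_recoil = m_p * v_p / m_gun = 0.03 * 549 / 5 = 3.294 m/s

3.294 m/s


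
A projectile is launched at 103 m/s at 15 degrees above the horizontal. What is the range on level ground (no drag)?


R = v0^2 * sin(2*theta) / g = 103^2 * sin(2*15°) / 9.81 = 540.7 m

540.7 m


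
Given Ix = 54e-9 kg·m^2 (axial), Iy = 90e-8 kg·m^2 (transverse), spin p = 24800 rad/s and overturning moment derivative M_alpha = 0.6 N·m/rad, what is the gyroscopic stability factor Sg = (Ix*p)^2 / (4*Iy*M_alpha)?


Sg = Ix^2 * p^2 / (4 * Iy * M_alpha) = (54e-9)^2 * 24800^2 / (4 * 90e-8 * 0.6) = 0.8303

0.8303


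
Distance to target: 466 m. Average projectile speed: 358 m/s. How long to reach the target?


t = d/v = 466/358 = 1.302 s

1.302 s


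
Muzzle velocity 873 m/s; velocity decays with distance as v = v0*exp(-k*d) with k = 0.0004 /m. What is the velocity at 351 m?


v = v0*exp(-k*d) = 873*exp(-0.0004*351) = 758.6 m/s

758.6 m/s


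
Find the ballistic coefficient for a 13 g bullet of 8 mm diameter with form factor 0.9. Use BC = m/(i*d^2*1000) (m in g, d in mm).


BC = m/(i*d^2*1000) = 13/(0.9 * 8^2 * 1000) = 0.0002257

0.0002257


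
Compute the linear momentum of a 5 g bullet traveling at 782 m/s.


p = m*v = 0.005*782 = 3.91 kg·m/s

3.91 kg·m/s


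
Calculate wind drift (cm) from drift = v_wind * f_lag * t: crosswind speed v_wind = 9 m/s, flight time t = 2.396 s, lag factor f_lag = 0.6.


drift = v_wind * lag * t = 9 * 0.6 * 2.396 = 12.9384 m ≈ 1294 cm

1294 cm


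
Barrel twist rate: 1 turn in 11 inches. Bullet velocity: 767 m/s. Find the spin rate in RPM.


twist_m = 11*0.0254 = 0.2794 m
spin = v/twist = 767/0.2794 = 2745.168 rev/s
RPM = spin*60 = 2745.168*60 ≈ 164710 RPM

164710 RPM


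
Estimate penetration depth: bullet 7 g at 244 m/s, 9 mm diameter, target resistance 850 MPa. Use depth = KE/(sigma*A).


A = pi*(d/2)^2 = pi*(9/2)^2 = 63.6173 mm^2
E = 0.5*m*v^2 = 0.5*0.007*244^2 = 208.376 J
depth = E/(sigma*A) = 208.376 J / (850 MPa * 63.6173 mm^2) = 208.376/(850 * 63.6173) m = 0.00385349 m ≈ 3.853 mm

3.853 mm


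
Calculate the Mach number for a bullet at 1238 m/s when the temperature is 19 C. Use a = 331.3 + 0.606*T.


a = 331.3 + 0.606*(19) = 342.814 m/s
M = v/a = 1238/342.814 = 3.611

3.611


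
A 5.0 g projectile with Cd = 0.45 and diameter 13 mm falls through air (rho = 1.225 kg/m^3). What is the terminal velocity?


A = pi*(d/2)^2 = pi*(13/2000)^2 = 1.32732e-04 m^2
vt = sqrt(2mg/(Cd*rho*A)) = sqrt(2*0.005*9.81/(0.45 * 1.225 * 1.32732e-04)) = 36.62 m/s

36.62 m/s


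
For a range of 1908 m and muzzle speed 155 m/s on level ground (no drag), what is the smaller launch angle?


sin(2*theta) = R*g/v0^2 = 1908*9.81/155^2 = 0.779083, theta = arcsin(0.779083)/2 = 25.59°

25.59 degrees


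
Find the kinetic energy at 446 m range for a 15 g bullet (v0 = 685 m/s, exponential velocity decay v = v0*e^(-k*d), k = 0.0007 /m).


v = v0*exp(-k*d) = 685*exp(-0.0007*446) = 501.307 m/s
E = 0.5*m*v^2 = 0.5*0.015*501.307^2 = 1885 J

1885 J


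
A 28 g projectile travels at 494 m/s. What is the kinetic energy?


E = 0.5*m*v^2 = 0.5*0.028*494^2 = 3417 J

3417 J


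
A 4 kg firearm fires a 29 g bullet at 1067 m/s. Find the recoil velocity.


v_recoil = m_p * v_p / m_gun = 0.029 * 1067 / 4 = 7.736 m/s

7.736 m/s


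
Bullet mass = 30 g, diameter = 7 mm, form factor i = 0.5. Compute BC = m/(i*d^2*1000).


BC = m/(i*d^2*1000) = 30/(0.5 * 7^2 * 1000) = 0.001224

0.001224


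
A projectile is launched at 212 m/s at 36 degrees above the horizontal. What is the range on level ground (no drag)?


R = v0^2 * sin(2*theta) / g = 212^2 * sin(2*36°) / 9.81 = 4357 m

4357 m


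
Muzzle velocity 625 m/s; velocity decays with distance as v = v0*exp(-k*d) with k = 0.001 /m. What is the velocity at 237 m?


v = v0*exp(-k*d) = 625*exp(-0.001*237) = 493.1 m/s

493.1 m/s


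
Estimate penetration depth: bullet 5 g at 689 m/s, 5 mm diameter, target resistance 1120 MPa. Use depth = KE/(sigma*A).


A = pi*(d/2)^2 = pi*(5/2)^2 = 19.635 mm^2
E = 0.5*m*v^2 = 0.5*0.005*689^2 = 1186.8 J
depth = E/(sigma*A) = 1186.8 J / (1120 MPa * 19.635 mm^2) = 1186.8/(1120 * 19.635) m = 0.0539673 m ≈ 53.97 mm

53.97 mm


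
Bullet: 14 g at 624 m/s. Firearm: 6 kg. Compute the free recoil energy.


v_r = m_p*v_p/m_gun = 0.014*624/6 = 1.456 m/s, E_r = 0.5*m_gun*v_r^2 = 0.5*6*1.456^2 = 6.36 J

6.36 J


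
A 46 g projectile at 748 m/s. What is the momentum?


p = m*v = 0.046*748 = 34.41 kg·m/s

34.41 kg·m/s


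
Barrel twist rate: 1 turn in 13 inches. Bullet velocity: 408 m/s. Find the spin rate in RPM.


twist_m = 13*0.0254 = 0.3302 m
spin = v/twist = 408/0.3302 = 1235.615 rev/s
RPM = spin*60 = 1235.615*60 ≈ 74137 RPM

74137 RPM


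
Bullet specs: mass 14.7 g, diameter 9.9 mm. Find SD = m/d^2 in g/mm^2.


SD = m/d^2 = 14.7/9.9^2 = 0.15 g/mm^2

0.15 g/mm^2


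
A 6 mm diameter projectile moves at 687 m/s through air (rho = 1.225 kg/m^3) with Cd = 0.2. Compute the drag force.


A = pi*(d/2)^2 = pi*(6/2000)^2 = 2.82743e-05 m^2
Fd = 0.5*Cd*rho*A*v^2 = 0.5*0.2*1.225*2.82743e-05*687^2 = 1.635 N

1.635 N


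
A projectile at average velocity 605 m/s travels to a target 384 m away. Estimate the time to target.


t = d/v = 384/605 = 0.6347 s

0.6347 s


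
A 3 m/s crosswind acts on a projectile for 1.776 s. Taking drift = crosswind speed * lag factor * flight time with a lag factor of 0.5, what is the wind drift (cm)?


drift = v_wind * lag * t = 3 * 0.5 * 1.776 = 2.664 m ≈ 266.4 cm

266.4 cm


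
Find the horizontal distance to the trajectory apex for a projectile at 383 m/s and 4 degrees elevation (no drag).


R = v0^2*sin(2*theta)/g = 383^2*sin(2*4°)/9.81 = 2081.06 m
apex_dist = R/2 = 2081.06/2 = 1041 m

1041 m


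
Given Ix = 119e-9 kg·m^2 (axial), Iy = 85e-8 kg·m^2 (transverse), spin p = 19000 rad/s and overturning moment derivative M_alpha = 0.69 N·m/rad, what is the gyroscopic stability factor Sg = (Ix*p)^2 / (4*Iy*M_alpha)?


Sg = Ix^2 * p^2 / (4 * Iy * M_alpha) = (119e-9)^2 * 19000^2 / (4 * 85e-8 * 0.69) = 2.179

2.179


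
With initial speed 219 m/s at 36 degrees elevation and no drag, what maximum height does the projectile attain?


H = (v0*sin(theta))^2 / (2g) = (219*sin(36°))^2 / (2*9.81) = 844.6 m

844.6 m


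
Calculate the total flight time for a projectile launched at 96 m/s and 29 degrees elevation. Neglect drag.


T = 2*v0*sin(theta)/g = 2*96*sin(29°)/9.81 = 9.489 s

9.489 s


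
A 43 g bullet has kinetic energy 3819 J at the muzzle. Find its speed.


v = sqrt(2*E/m) = sqrt(2*3819/0.043) = 421.5 m/s

421.5 m/s


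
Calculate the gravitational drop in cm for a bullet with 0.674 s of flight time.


drop = 0.5*g*t^2 = 0.5*9.81*0.674^2 = 2.22822 m ≈ 222.8 cm

222.8 cm


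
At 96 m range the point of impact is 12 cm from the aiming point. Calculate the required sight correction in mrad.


1 mrad subtends 1 cm per 10 m of range, so adj = error_cm / (dist_m / 10) = 12 / (96/10) = 1.25 mrad

1.25 mrad


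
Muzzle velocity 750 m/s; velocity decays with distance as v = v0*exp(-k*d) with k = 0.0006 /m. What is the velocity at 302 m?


v = v0*exp(-k*d) = 750*exp(-0.0006*302) = 625.7 m/s

625.7 m/s


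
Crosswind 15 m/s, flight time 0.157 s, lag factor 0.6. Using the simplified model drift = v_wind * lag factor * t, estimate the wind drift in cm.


drift = v_wind * lag * t = 15 * 0.6 * 0.157 = 1.413 m ≈ 141.3 cm

141.3 cm


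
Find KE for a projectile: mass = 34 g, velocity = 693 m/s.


E = 0.5*m*v^2 = 0.5*0.034*693^2 = 8164 J

8164 J


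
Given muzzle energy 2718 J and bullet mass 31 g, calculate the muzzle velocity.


v = sqrt(2*E/m) = sqrt(2*2718/0.031) = 418.8 m/s

418.8 m/s


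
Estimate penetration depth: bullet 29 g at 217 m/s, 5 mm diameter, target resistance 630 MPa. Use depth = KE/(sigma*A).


A = pi*(d/2)^2 = pi*(5/2)^2 = 19.635 mm^2
E = 0.5*m*v^2 = 0.5*0.029*217^2 = 682.791 J
depth = E/(sigma*A) = 682.791 J / (630 MPa * 19.635 mm^2) = 682.791/(630 * 19.635) m = 0.0551972 m ≈ 55.2 mm

55.2 mm


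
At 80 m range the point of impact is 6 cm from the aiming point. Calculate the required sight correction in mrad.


1 mrad subtends 1 cm per 10 m of range, so adj = error_cm / (dist_m / 10) = 6 / (80/10) = 0.75 mrad

0.75 mrad


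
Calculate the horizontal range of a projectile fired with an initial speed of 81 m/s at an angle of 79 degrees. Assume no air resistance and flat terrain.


R = v0^2 * sin(2*theta) / g = 81^2 * sin(2*79°) / 9.81 = 250.5 m

250.5 m


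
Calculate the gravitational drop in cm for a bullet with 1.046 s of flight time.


drop = 0.5*g*t^2 = 0.5*9.81*1.046^2 = 5.36664 m ≈ 536.7 cm

536.7 cm


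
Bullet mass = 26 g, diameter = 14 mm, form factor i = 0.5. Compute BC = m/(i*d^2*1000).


BC = m/(i*d^2*1000) = 26/(0.5 * 14^2 * 1000) = 0.0002653

0.0002653


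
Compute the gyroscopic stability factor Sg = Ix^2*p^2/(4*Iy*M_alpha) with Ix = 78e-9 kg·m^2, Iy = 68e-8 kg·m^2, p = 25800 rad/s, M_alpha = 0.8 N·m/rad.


Sg = Ix^2 * p^2 / (4 * Iy * M_alpha) = (78e-9)^2 * 25800^2 / (4 * 68e-8 * 0.8) = 1.861

1.861


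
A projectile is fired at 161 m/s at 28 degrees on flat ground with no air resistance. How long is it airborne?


T = 2*v0*sin(theta)/g = 2*161*sin(28°)/9.81 = 15.41 s

15.41 s


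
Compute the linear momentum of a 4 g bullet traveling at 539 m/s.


p = m*v = 0.004*539 = 2.156 kg·m/s

2.156 kg·m/s


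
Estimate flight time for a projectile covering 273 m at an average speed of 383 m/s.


t = d/v = 273/383 = 0.7128 s

0.7128 s


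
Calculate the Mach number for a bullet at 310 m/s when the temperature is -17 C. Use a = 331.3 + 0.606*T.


a = 331.3 + 0.606*(-17) = 320.998 m/s
M = v/a = 310/320.998 = 0.9657

0.9657


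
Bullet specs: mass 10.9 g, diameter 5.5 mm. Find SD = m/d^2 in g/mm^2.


SD = m/d^2 = 10.9/5.5^2 = 0.3603 g/mm^2

0.3603 g/mm^2


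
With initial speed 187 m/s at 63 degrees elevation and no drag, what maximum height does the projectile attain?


H = (v0*sin(theta))^2 / (2g) = (187*sin(63°))^2 / (2*9.81) = 1415 m

1415 m


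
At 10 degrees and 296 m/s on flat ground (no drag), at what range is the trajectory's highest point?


R = v0^2*sin(2*theta)/g = 296^2*sin(2*10°)/9.81 = 3054.68 m
apex_dist = R/2 = 3054.68/2 = 1527 m

1527 m


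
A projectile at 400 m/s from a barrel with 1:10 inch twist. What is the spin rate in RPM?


twist_m = 10*0.0254 = 0.254 m
spin = v/twist = 400/0.254 = 1574.803 rev/s
RPM = spin*60 = 1574.803*60 ≈ 94488 RPM

94488 RPM


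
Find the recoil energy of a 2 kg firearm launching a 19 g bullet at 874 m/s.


v_r = m_p*v_p/m_gun = 0.019*874/2 = 8.303 m/s, E_r = 0.5*m_gun*v_r^2 = 0.5*2*8.303^2 = 68.94 J

68.94 J


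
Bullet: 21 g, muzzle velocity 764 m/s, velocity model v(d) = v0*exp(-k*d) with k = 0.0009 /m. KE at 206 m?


v = v0*exp(-k*d) = 764*exp(-0.0009*206) = 634.71 m/s
E = 0.5*m*v^2 = 0.5*0.021*634.71^2 = 4230 J

4230 J


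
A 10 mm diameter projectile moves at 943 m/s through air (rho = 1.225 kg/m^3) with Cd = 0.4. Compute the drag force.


A = pi*(d/2)^2 = pi*(10/2000)^2 = 7.85398e-05 m^2
Fd = 0.5*Cd*rho*A*v^2 = 0.5*0.4*1.225*7.85398e-05*943^2 = 17.11 N

17.11 N


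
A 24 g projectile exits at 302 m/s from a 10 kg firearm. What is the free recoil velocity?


v_recoil = m_p * v_p / m_gun = 0.024 * 302 / 10 = 0.7248 m/s

0.7248 m/s


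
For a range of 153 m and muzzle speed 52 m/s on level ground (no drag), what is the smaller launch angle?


sin(2*theta) = R*g/v0^2 = 153*9.81/52^2 = 0.555078, theta = arcsin(0.555078)/2 = 16.86°

16.86 degrees


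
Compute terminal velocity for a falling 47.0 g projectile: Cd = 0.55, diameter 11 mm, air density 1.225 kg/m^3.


A = pi*(d/2)^2 = pi*(11/2000)^2 = 9.50332e-05 m^2
vt = sqrt(2mg/(Cd*rho*A)) = sqrt(2*0.047*9.81/(0.55 * 1.225 * 9.50332e-05)) = 120 m/s

120 m/s


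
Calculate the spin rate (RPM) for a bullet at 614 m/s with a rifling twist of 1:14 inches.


twist_m = 14*0.0254 = 0.3556 m
spin = v/twist = 614/0.3556 = 1726.659 rev/s
RPM = spin*60 = 1726.659*60 ≈ 103600 RPM

103600 RPM


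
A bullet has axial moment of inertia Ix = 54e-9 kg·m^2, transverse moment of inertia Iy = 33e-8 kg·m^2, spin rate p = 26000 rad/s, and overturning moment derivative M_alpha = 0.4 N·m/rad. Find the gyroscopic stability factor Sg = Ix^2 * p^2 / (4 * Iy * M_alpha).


Sg = Ix^2 * p^2 / (4 * Iy * M_alpha) = (54e-9)^2 * 26000^2 / (4 * 33e-8 * 0.4) = 3.733

3.733


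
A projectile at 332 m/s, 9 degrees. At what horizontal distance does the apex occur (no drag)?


R = v0^2*sin(2*theta)/g = 332^2*sin(2*9°)/9.81 = 3472.08 m
apex_dist = R/2 = 3472.08/2 = 1736 m

1736 m


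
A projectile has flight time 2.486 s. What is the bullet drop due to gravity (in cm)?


drop = 0.5*g*t^2 = 0.5*9.81*2.486^2 = 30.3139 m ≈ 3031 cm

3031 cm


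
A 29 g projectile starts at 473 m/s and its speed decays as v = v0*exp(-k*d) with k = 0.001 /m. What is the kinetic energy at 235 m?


v = v0*exp(-k*d) = 473*exp(-0.001*235) = 373.94 m/s
E = 0.5*m*v^2 = 0.5*0.029*373.94^2 = 2028 J

2028 J


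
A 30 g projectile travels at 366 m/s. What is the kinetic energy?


E = 0.5*m*v^2 = 0.5*0.03*366^2 = 2009 J

2009 J


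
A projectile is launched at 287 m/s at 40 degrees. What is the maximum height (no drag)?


H = (v0*sin(theta))^2 / (2g) = (287*sin(40°))^2 / (2*9.81) = 1735 m

1735 m


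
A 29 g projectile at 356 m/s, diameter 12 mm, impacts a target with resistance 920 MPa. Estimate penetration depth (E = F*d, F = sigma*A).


A = pi*(d/2)^2 = pi*(12/2)^2 = 113.097 mm^2
E = 0.5*m*v^2 = 0.5*0.029*356^2 = 1837.67 J
depth = E/(sigma*A) = 1837.67 J / (920 MPa * 113.097 mm^2) = 1837.67/(920 * 113.097) m = 0.0176615 m ≈ 17.66 mm

17.66 mm


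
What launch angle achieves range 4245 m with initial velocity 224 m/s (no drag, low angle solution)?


sin(2*theta) = R*g/v0^2 = 4245*9.81/224^2 = 0.829948, theta = arcsin(0.829948)/2 = 28.05°

28.05 degrees


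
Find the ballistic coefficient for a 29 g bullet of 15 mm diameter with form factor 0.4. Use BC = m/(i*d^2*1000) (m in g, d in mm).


BC = m/(i*d^2*1000) = 29/(0.4 * 15^2 * 1000) = 0.0003222

0.0003222


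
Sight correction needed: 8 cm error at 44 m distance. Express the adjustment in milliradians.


1 mrad subtends 1 cm per 10 m of range, so adj = error_cm / (dist_m / 10) = 8 / (44/10) = 1.818 mrad

1.818 mrad


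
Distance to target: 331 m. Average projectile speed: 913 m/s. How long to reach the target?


t = d/v = 331/913 = 0.3625 s

0.3625 s


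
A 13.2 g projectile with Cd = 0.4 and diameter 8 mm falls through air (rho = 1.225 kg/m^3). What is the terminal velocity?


A = pi*(d/2)^2 = pi*(8/2000)^2 = 5.02655e-05 m^2
vt = sqrt(2mg/(Cd*rho*A)) = sqrt(2*0.0132*9.81/(0.4 * 1.225 * 5.02655e-05)) = 102.5 m/s

102.5 m/s


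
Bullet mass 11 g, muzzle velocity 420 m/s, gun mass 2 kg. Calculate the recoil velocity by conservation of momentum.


v_recoil = m_p * v_p / m_gun = 0.011 * 420 / 2 = 2.31 m/s

2.31 m/s


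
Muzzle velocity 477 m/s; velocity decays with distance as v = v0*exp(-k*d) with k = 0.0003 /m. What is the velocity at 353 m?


v = v0*exp(-k*d) = 477*exp(-0.0003*353) = 429.1 m/s

429.1 m/s


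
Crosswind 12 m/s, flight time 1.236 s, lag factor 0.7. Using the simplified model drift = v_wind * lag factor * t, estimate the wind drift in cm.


drift = v_wind * lag * t = 12 * 0.7 * 1.236 = 10.3824 m ≈ 1038 cm

1038 cm


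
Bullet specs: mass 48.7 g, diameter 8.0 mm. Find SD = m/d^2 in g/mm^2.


SD = m/d^2 = 48.7/8.0^2 = 0.7609 g/mm^2

0.7609 g/mm^2


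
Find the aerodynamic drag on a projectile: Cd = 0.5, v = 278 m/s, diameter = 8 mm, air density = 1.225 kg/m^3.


A = pi*(d/2)^2 = pi*(8/2000)^2 = 5.02655e-05 m^2
Fd = 0.5*Cd*rho*A*v^2 = 0.5*0.5*1.225*5.02655e-05*278^2 = 1.19 N

1.19 N


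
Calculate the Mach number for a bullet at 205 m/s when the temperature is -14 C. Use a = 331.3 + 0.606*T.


a = 331.3 + 0.606*(-14) = 322.816 m/s
M = v/a = 205/322.816 = 0.635

0.635


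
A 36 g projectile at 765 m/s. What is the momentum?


p = m*v = 0.036*765 = 27.54 kg·m/s

27.54 kg·m/s


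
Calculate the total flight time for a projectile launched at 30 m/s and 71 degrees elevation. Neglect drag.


T = 2*v0*sin(theta)/g = 2*30*sin(71°)/9.81 = 5.783 s

5.783 s


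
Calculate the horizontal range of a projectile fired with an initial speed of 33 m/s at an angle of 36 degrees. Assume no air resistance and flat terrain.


R = v0^2 * sin(2*theta) / g = 33^2 * sin(2*36°) / 9.81 = 105.6 m

105.6 m


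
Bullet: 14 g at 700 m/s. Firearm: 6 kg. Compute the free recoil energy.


v_r = m_p*v_p/m_gun = 0.014*700/6 = 1.63333 m/s, E_r = 0.5*m_gun*v_r^2 = 0.5*6*1.63333^2 = 8.003 J

8.003 J


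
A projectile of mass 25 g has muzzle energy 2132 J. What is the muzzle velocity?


v = sqrt(2*E/m) = sqrt(2*2132/0.025) = 413 m/s

413 m/s


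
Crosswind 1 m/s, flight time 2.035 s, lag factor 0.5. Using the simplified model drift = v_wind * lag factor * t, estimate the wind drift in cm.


drift = v_wind * lag * t = 1 * 0.5 * 2.035 = 1.0175 m ≈ 101.8 cm

101.8 cm


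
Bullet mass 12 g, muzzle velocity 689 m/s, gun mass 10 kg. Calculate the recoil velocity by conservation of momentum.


v_recoil = m_p * v_p / m_gun = 0.012 * 689 / 10 = 0.8268 m/s

0.8268 m/s


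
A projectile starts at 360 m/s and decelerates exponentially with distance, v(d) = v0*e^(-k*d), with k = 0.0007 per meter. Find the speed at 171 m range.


v = v0*exp(-k*d) = 360*exp(-0.0007*171) = 319.4 m/s

319.4 m/s


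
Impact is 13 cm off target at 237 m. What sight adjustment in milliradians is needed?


1 mrad subtends 1 cm per 10 m of range, so adj = error_cm / (dist_m / 10) = 13 / (237/10) = 0.5485 mrad

0.5485 mrad


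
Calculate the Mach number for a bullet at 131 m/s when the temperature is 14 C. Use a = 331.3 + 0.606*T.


a = 331.3 + 0.606*(14) = 339.784 m/s
M = v/a = 131/339.784 = 0.3855

0.3855


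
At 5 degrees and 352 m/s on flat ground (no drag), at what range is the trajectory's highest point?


R = v0^2*sin(2*theta)/g = 352^2*sin(2*5°)/9.81 = 2193.24 m
apex_dist = R/2 = 2193.24/2 = 1097 m

1097 m


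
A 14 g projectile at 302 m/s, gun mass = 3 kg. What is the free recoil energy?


v_r = m_p*v_p/m_gun = 0.014*302/3 = 1.40933 m/s, E_r = 0.5*m_gun*v_r^2 = 0.5*3*1.40933^2 = 2.979 J

2.979 J


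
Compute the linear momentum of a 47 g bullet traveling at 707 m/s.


p = m*v = 0.047*707 = 33.23 kg·m/s

33.23 kg·m/s


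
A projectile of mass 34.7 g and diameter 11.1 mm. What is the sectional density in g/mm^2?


SD = m/d^2 = 34.7/11.1^2 = 0.2816 g/mm^2

0.2816 g/mm^2


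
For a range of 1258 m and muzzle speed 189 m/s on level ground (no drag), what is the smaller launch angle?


sin(2*theta) = R*g/v0^2 = 1258*9.81/189^2 = 0.345482, theta = arcsin(0.345482)/2 = 10.11°

10.11 degrees


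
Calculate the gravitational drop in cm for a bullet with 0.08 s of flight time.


drop = 0.5*g*t^2 = 0.5*9.81*0.08^2 = 0.031392 m ≈ 3.139 cm

3.139 cm


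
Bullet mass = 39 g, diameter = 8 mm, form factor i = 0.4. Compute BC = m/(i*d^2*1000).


BC = m/(i*d^2*1000) = 39/(0.4 * 8^2 * 1000) = 0.001523

0.001523


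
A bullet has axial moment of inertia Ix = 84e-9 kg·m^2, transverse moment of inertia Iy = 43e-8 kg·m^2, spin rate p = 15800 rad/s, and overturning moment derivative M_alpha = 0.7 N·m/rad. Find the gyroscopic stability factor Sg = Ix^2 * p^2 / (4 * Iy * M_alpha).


Sg = Ix^2 * p^2 / (4 * Iy * M_alpha) = (84e-9)^2 * 15800^2 / (4 * 43e-8 * 0.7) = 1.463

1.463


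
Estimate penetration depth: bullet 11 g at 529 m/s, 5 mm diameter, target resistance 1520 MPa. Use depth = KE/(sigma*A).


A = pi*(d/2)^2 = pi*(5/2)^2 = 19.635 mm^2
E = 0.5*m*v^2 = 0.5*0.011*529^2 = 1539.13 J
depth = E/(sigma*A) = 1539.13 J / (1520 MPa * 19.635 mm^2) = 1539.13/(1520 * 19.635) m = 0.0515704 m ≈ 51.57 mm

51.57 mm


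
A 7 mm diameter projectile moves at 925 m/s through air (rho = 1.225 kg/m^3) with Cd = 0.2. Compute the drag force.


A = pi*(d/2)^2 = pi*(7/2000)^2 = 3.84845e-05 m^2
Fd = 0.5*Cd*rho*A*v^2 = 0.5*0.2*1.225*3.84845e-05*925^2 = 4.034 N

4.034 N


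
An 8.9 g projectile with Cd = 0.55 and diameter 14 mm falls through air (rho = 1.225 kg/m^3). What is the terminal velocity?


A = pi*(d/2)^2 = pi*(14/2000)^2 = 1.53938e-04 m^2
vt = sqrt(2mg/(Cd*rho*A)) = sqrt(2*0.0089*9.81/(0.55 * 1.225 * 1.53938e-04)) = 41.03 m/s

41.03 m/s


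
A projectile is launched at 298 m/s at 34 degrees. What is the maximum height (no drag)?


H = (v0*sin(theta))^2 / (2g) = (298*sin(34°))^2 / (2*9.81) = 1415 m

1415 m


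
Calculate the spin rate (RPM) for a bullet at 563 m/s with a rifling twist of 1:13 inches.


twist_m = 13*0.0254 = 0.3302 m
spin = v/twist = 563/0.3302 = 1705.027 rev/s
RPM = spin*60 = 1705.027*60 ≈ 102302 RPM

102302 RPM


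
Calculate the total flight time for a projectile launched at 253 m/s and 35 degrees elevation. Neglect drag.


T = 2*v0*sin(theta)/g = 2*253*sin(35°)/9.81 = 29.59 s

29.59 s


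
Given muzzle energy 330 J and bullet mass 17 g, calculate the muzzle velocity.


v = sqrt(2*E/m) = sqrt(2*330/0.017) = 197 m/s

197 m/s


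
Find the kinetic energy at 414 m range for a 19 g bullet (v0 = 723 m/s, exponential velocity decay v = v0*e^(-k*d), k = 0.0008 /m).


v = v0*exp(-k*d) = 723*exp(-0.0008*414) = 519.158 m/s
E = 0.5*m*v^2 = 0.5*0.019*519.158^2 = 2560 J

2560 J


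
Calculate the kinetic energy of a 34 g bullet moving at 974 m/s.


E = 0.5*m*v^2 = 0.5*0.034*974^2 = 16127 J

16127 J


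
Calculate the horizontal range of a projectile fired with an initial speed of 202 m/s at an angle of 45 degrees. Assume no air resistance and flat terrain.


R = v0^2 * sin(2*theta) / g = 202^2 * sin(2*45°) / 9.81 = 4159 m

4159 m
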